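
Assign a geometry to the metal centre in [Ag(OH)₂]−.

linear

Summing ligand charges against the −1 overall charge gives an oxidation state of +1 for silver.
Silver is a group-11 element; Ag(I) is therefore d¹⁰.
Coordination number: 2.
A d¹⁰ ion with only two ligands adopts a linear arrangement (sp hybridisation; no CFSE preference).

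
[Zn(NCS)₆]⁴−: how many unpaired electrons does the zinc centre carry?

0

Summing ligand charges against the −4 overall charge gives an oxidation state of +2 for zinc.
Zn sits in group 12, so the d-electron count is 12 − 2 = 10.
In an octahedral field the d¹⁰ configuration is t₂g⁶e_g⁴, giving 0 unpaired electrons.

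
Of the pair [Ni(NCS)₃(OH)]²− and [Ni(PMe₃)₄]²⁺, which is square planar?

For [Ni(NCS)₃(OH)]²−: Summing ligand charges against the −2 overall charge gives an oxidation state of +2 for nickel. Group 10 minus oxidation state 2 gives a d⁸ configuration. Hydroxide and isothiocyanate are weak-field ligands. With weak-field ligands the CFSE gain from square planar is small, so a 3d d⁸ ion takes the sterically preferred tetrahedral geometry. → tetrahedral.
For [Ni(PMe₃)₄]²⁺: Ligand charges: trimethylphosphine is neutral. With an overall charge of +2 the nickel centre must be in the +2 oxidation state. Ni sits in group 10, so the d-electron count is 10 − 2 = 8. Trimethylphosphine is a strong-field ligand (high in the spectrochemical series). A 3d d⁸ ion with strong-field ligands gains enough CFSE to favour square planar over tetrahedral. → square planar.

[Ni(PMe₃)₄]²⁺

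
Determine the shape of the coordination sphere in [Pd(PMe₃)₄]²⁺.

Trimethylphosphine is neutral; balancing the +2 overall charge requires Pd(II).
Group 10 minus oxidation state 2 gives a d⁸ configuration.
Coordination number: 4.
A 4d d⁸ ion has a large crystal-field splitting; square planar leaves the high-energy d_{x²−y²} orbital empty and maximises CFSE.

square planar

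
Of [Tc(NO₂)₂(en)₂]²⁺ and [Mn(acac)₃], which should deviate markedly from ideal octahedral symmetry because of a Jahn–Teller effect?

[Mn(acac)₃]

[Tc(NO₂)₂(en)₂]²⁺: Ligand charges: each nitro (N-bound nitrite) is −1; ethylenediamine is neutral. With an overall charge of +2 the technetium centre must be in the +4 oxidation state. Group 7 minus oxidation state 4 gives a d³ configuration. The d³ configuration leaves the e_g set evenly filled (or empty) — no strong Jahn–Teller driving force.
[Mn(acac)₃]: Each acetylacetonate is −1; balancing the 0 overall charge requires Mn(III). Manganese is a group-7 element; Mn(III) is therefore d⁴. Acetylacetonate is a weak-field ligand for a first-row metal, so the complex is high-spin. The t₂g³e_g¹ (high-spin) configuration has an unevenly filled e_g set; the Jahn–Teller theorem predicts a tetragonal distortion (typically axial elongation) to lift the degeneracy.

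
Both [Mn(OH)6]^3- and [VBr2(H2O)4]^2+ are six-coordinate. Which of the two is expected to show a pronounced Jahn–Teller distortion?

[Mn(OH)6]^3-

[Mn(OH)6]^3-: Ligand charges: each hydroxide is −1. With an overall charge of −3 the manganese centre must be in the +3 oxidation state. Manganese is a group-7 element; Mn(III) is therefore d⁴. Hydroxide is a weak-field ligand for a first-row metal, so the complex is high-spin. The t₂g³e_g¹ (high-spin) configuration has an unevenly filled e_g set; the Jahn–Teller theorem predicts a tetragonal distortion (typically axial elongation) to lift the degeneracy.
[VBr2(H2O)4]^2+: Summing ligand charges against the +2 overall charge gives an oxidation state of +4 for vanadium. Group 5 minus oxidation state 4 gives a d¹ configuration. The d¹ configuration leaves the e_g set evenly filled (or empty) — no strong Jahn–Teller driving force.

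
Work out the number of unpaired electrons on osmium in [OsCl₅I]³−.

1 unpaired electron

Summing ligand charges against the −3 overall charge gives an oxidation state of +3 for osmium.
Group 8 minus oxidation state 3 gives a d⁵ configuration.
The spin state decides the count: a 5d ion has a large Δₒ and is invariably low-spin.
An octahedral low-spin d⁵ ion is t₂g⁵e_g⁰, giving 1 unpaired electron.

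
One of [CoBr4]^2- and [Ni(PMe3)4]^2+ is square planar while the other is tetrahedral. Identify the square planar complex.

[Ni(PMe3)4]^2+

For [CoBr4]^2-: Each bromide is −1; balancing the −2 overall charge requires Co(II). Cobalt is a group-9 element; Co(II) is therefore d⁷. For a high-spin 3d d⁷ ion with weak-field ligands the small Δₜ gives little square-planar CFSE advantage, so four ligands adopt the sterically favoured tetrahedral geometry. → tetrahedral.
For [Ni(PMe3)4]^2+: Summing ligand charges against the +2 overall charge gives an oxidation state of +2 for nickel. Ni sits in group 10, so the d-electron count is 10 − 2 = 8. Trimethylphosphine is a strong-field ligand (high in the spectrochemical series). A 3d d⁸ ion with strong-field ligands gains enough CFSE to favour square planar over tetrahedral. → square planar.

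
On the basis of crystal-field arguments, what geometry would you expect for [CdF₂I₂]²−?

tetrahedral

Ligand charges: each fluoride is −1; each iodide is −1. With an overall charge of −2 the cadmium centre must be in the +2 oxidation state.
Cd sits in group 12, so the d-electron count is 12 − 2 = 10.
Coordination number: 4.
A d¹⁰ ion has no crystal-field stabilisation preference between square planar and tetrahedral, so four ligands adopt the sterically favoured tetrahedral geometry.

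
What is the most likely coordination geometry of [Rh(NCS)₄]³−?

Summing ligand charges against the −3 overall charge gives an oxidation state of +1 for rhodium.
Rhodium is a group-9 element; Rh(I) is therefore d⁸.
With 4 monodentate ligands the coordination number is 4.
A 4d d⁸ ion has a large crystal-field splitting; square planar leaves the high-energy d_{x²−y²} orbital empty and maximises CFSE.

square planar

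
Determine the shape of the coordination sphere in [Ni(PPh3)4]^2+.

square planar

Summing ligand charges against the +2 overall charge gives an oxidation state of +2 for nickel.
Group 10 minus oxidation state 2 gives a d⁸ configuration.
Coordination number: 4.
Triphenylphosphine is a strong-field ligand (high in the spectrochemical series).
A 3d d⁸ ion with strong-field ligands gains enough CFSE to favour square planar over tetrahedral.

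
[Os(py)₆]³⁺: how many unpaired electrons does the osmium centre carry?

Ligand charges: pyridine is neutral. With an overall charge of +3 the osmium centre must be in the +3 oxidation state.
Osmium is a group-8 element; Os(III) is therefore d⁵.
The spin state decides the count: a 5d ion has a large Δₒ and is invariably low-spin.
An octahedral low-spin d⁵ ion is t₂g⁵e_g⁰, giving 1 unpaired electron.

1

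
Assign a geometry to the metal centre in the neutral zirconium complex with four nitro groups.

tetrahedral

Each nitro (N-bound nitrite) is −1; balancing the 0 overall charge requires Zr(IV).
Zr sits in group 4, so the d-electron count is 4 − 4 = 0.
With 4 monodentate ligands the coordination number is 4.
A d⁰ ion has no crystal-field stabilisation preference between square planar and tetrahedral, so four ligands adopt the sterically favoured tetrahedral geometry.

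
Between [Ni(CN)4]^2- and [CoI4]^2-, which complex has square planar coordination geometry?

For [Ni(CN)4]^2-: Each cyanide is −1; balancing the −2 overall charge requires Ni(II). Nickel is a group-10 element; Ni(II) is therefore d⁸. Cyanide is a strong-field ligand (high in the spectrochemical series). A 3d d⁸ ion with strong-field ligands gains enough CFSE to favour square planar over tetrahedral. → square planar.
For [CoI4]^2-: Summing ligand charges against the −2 overall charge gives an oxidation state of +2 for cobalt. Co sits in group 9, so the d-electron count is 9 − 2 = 7. For a high-spin 3d d⁷ ion with weak-field ligands the small Δₜ gives little square-planar CFSE advantage, so four ligands adopt the sterically favoured tetrahedral geometry. → tetrahedral.

[Ni(CN)4]^2-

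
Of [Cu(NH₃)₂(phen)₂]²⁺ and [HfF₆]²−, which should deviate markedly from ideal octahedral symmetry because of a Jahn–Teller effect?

[Cu(NH₃)₂(phen)₂]²⁺

[Cu(NH₃)₂(phen)₂]²⁺: Ammonia is neutral; 1,10-phenanthroline is neutral; balancing the +2 overall charge requires Cu(II). Cu sits in group 11, so the d-electron count is 11 − 2 = 9. The t₂g⁶e_g³ configuration has an unevenly filled e_g set; the Jahn–Teller theorem predicts a tetragonal distortion (typically axial elongation) to lift the degeneracy.
[HfF₆]²−: Ligand charges: each fluoride is −1. With an overall charge of −2 the hafnium centre must be in the +4 oxidation state. Hafnium is a group-4 element; Hf(IV) is therefore d⁰. The d⁰ configuration leaves the e_g set evenly filled (or empty) — no strong Jahn–Teller driving force.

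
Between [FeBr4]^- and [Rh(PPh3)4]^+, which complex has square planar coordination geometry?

[Rh(PPh3)4]^+

For [FeBr4]^-: Ligand charges: each bromide is −1. With an overall charge of −1 the iron centre must be in the +3 oxidation state. Fe sits in group 8, so the d-electron count is 8 − 3 = 5. A high-spin d⁵ ion has zero CFSE in either geometry, so four ligands adopt the sterically favoured tetrahedral geometry. → tetrahedral.
For [Rh(PPh3)4]^+: Triphenylphosphine is neutral; balancing the +1 overall charge requires Rh(I). Rhodium is a group-9 element; Rh(I) is therefore d⁸. A 4d d⁸ ion has a large crystal-field splitting; square planar leaves the high-energy d_{x²−y²} orbital empty and maximises CFSE. → square planar.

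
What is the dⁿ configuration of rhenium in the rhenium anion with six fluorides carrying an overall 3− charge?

Summing ligand charges against the −3 overall charge gives an oxidation state of +3 for rhenium.
Re sits in group 7, so the d-electron count is 7 − 3 = 4.

d⁴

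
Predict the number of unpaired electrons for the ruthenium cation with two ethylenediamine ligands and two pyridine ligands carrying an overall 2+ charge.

Ethylenediamine is neutral; pyridine is neutral; balancing the +2 overall charge requires Ru(II).
Ru sits in group 8, so the d-electron count is 8 − 2 = 6.
Counting donor atoms: 2×ethylenediamine (bidentate) → 4 donors; 2×pyridine (monodentate) → 2 donors. Coordination number = 6.
The spin state decides the count: a 4d ion has a large Δₒ and is invariably low-spin.
An octahedral low-spin d⁶ ion is t₂g⁶e_g⁰, giving 0 unpaired electrons.

0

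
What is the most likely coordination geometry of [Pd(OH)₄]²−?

square planar

Summing ligand charges against the −2 overall charge gives an oxidation state of +2 for palladium.
Pd sits in group 10, so the d-electron count is 10 − 2 = 8.
With 4 monodentate ligands the coordination number is 4.
A 4d d⁸ ion has a large crystal-field splitting; square planar leaves the high-energy d_{x²−y²} orbital empty and maximises CFSE.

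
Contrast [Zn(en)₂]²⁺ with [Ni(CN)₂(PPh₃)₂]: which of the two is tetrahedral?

[Zn(en)₂]²⁺

For [Zn(en)₂]²⁺: Ligand charges: ethylenediamine is neutral. With an overall charge of +2 the zinc centre must be in the +2 oxidation state. Zinc is a group-12 element; Zn(II) is therefore d¹⁰. A d¹⁰ ion has no crystal-field stabilisation preference between square planar and tetrahedral, so four ligands adopt the sterically favoured tetrahedral geometry. → tetrahedral.
For [Ni(CN)₂(PPh₃)₂]: Summing ligand charges against the 0 overall charge gives an oxidation state of +2 for nickel. Ni sits in group 10, so the d-electron count is 10 − 2 = 8. Cyanide and triphenylphosphine are strong-field ligands (high in the spectrochemical series). A 3d d⁸ ion with strong-field ligands gains enough CFSE to favour square planar over tetrahedral. → square planar.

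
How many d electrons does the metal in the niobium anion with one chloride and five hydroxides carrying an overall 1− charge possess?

Each chloride is −1; each hydroxide is −1; balancing the −1 overall charge requires Nb(V).
Nb sits in group 5, so the d-electron count is 5 − 5 = 0.

d0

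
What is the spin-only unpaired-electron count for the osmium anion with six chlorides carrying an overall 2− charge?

Summing ligand charges against the −2 overall charge gives an oxidation state of +4 for osmium.
Osmium is a group-8 element; Os(IV) is therefore d⁴.
The spin state decides the count: a 5d ion has a large Δₒ and is invariably low-spin.
An octahedral low-spin d⁴ ion is t₂g⁴e_g⁰, giving 2 unpaired electrons.

2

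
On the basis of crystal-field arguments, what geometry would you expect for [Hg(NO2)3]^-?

Summing ligand charges against the −1 overall charge gives an oxidation state of +2 for mercury.
Group 12 minus oxidation state 2 gives a d¹⁰ configuration.
With 3 monodentate ligands the coordination number is 3.
Three ligands around a d¹⁰ centre minimise repulsion in a trigonal-planar arrangement.

trigonal planar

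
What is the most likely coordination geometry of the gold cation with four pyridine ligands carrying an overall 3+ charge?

Summing ligand charges against the +3 overall charge gives an oxidation state of +3 for gold.
Au sits in group 11, so the d-electron count is 11 − 3 = 8.
Coordination number: 4.
A 5d d⁸ ion has a large crystal-field splitting; square planar leaves the high-energy d_{x²−y²} orbital empty and maximises CFSE.

square planar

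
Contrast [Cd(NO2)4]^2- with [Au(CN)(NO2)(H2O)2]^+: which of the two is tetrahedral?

[Cd(NO2)4]^2-

For [Cd(NO2)4]^2-: Each nitro (N-bound nitrite) is −1; balancing the −2 overall charge requires Cd(II). Cadmium is a group-12 element; Cd(II) is therefore d¹⁰. A d¹⁰ ion has no crystal-field stabilisation preference between square planar and tetrahedral, so four ligands adopt the sterically favoured tetrahedral geometry. → tetrahedral.
For [Au(CN)(NO2)(H2O)2]^+: Summing ligand charges against the +1 overall charge gives an oxidation state of +3 for gold. Group 11 minus oxidation state 3 gives a d⁸ configuration. A 5d d⁸ ion has a large crystal-field splitting; square planar leaves the high-energy d_{x²−y²} orbital empty and maximises CFSE. → square planar.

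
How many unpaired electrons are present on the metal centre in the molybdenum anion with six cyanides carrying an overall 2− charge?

2 unpaired electrons

Summing ligand charges against the −2 overall charge gives an oxidation state of +4 for molybdenum.
Mo sits in group 6, so the d-electron count is 6 − 4 = 2.
In an octahedral field the d² configuration is t₂g²e_g⁰ (only one arrangement possible), giving 2 unpaired electrons.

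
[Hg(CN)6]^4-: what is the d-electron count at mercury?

Summing ligand charges against the −4 overall charge gives an oxidation state of +2 for mercury.
Mercury is a group-12 element; Hg(II) is therefore d¹⁰.

d¹⁰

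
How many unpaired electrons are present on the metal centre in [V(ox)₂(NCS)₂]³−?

2

Summing ligand charges against the −3 overall charge gives an oxidation state of +3 for vanadium.
Group 5 minus oxidation state 3 gives a d² configuration.
Counting donor atoms: 2×oxalate (bidentate) → 4 donors; 2×isothiocyanate (monodentate) → 2 donors. Coordination number = 6.
In an octahedral field the d² configuration is t₂g²e_g⁰ (only one arrangement possible), giving 2 unpaired electrons.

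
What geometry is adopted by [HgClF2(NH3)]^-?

Summing ligand charges against the −1 overall charge gives an oxidation state of +2 for mercury.
Hg sits in group 12, so the d-electron count is 12 − 2 = 10.
With 4 monodentate ligands the coordination number is 4.
A d¹⁰ ion has no crystal-field stabilisation preference between square planar and tetrahedral, so four ligands adopt the sterically favoured tetrahedral geometry.

tetrahedral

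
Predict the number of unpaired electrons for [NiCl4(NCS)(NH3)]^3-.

2

Each chloride is −1; each isothiocyanate is −1; ammonia is neutral; balancing the −3 overall charge requires Ni(II).
Nickel is a group-10 element; Ni(II) is therefore d⁸.
In an octahedral field the d⁸ configuration is t₂g⁶e_g² (only one arrangement possible), giving 2 unpaired electrons.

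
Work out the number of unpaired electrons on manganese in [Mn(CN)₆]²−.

Summing ligand charges against the −2 overall charge gives an oxidation state of +4 for manganese.
Mn sits in group 7, so the d-electron count is 7 − 4 = 3.
In an octahedral field the d³ configuration is t₂g³e_g⁰ (only one arrangement possible), giving 3 unpaired electrons.

3 unpaired electrons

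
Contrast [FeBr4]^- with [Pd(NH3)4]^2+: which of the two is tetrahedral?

For [FeBr4]^-: Each bromide is −1; balancing the −1 overall charge requires Fe(III). Fe sits in group 8, so the d-electron count is 8 − 3 = 5. A high-spin d⁵ ion has zero CFSE in either geometry, so four ligands adopt the sterically favoured tetrahedral geometry. → tetrahedral.
For [Pd(NH3)4]^2+: Summing ligand charges against the +2 overall charge gives an oxidation state of +2 for palladium. Group 10 minus oxidation state 2 gives a d⁸ configuration. A 4d d⁸ ion has a large crystal-field splitting; square planar leaves the high-energy d_{x²−y²} orbital empty and maximises CFSE. → square planar.

[FeBr4]^-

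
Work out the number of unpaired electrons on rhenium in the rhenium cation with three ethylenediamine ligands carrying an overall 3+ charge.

Ethylenediamine is neutral; balancing the +3 overall charge requires Re(III).
Group 7 minus oxidation state 3 gives a d⁴ configuration.
Counting donor atoms: 3×ethylenediamine (bidentate) → 6 donors. Coordination number = 6.
The spin state decides the count: a 5d ion has a large Δₒ and is invariably low-spin.
An octahedral low-spin d⁴ ion is t₂g⁴e_g⁰, giving 2 unpaired electrons.

2 unpaired electrons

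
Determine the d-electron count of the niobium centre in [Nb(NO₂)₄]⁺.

Summing ligand charges against the +1 overall charge gives an oxidation state of +5 for niobium.
Group 5 minus oxidation state 5 gives a d⁰ configuration.

d⁰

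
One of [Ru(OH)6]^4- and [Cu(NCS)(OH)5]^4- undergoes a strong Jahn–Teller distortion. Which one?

[Cu(NCS)(OH)5]^4-

[Ru(OH)6]^4-: Each hydroxide is −1; balancing the −4 overall charge requires Ru(II). Ruthenium is a group-8 element; Ru(II) is therefore d⁶. A 4d ion has a large Δₒ and is invariably low-spin. The d⁶ configuration leaves the e_g set evenly filled (or empty) — no strong Jahn–Teller driving force.
[Cu(NCS)(OH)5]^4-: Each isothiocyanate is −1; each hydroxide is −1; balancing the −4 overall charge requires Cu(II). Copper is a group-11 element; Cu(II) is therefore d⁹. The t₂g⁶e_g³ configuration has an unevenly filled e_g set; the Jahn–Teller theorem predicts a tetragonal distortion (typically axial elongation) to lift the degeneracy.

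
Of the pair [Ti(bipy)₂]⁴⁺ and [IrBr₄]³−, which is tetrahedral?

[Ti(bipy)₂]⁴⁺

For [Ti(bipy)₂]⁴⁺: Summing ligand charges against the +4 overall charge gives an oxidation state of +4 for titanium. Titanium is a group-4 element; Ti(IV) is therefore d⁰. A d⁰ ion has no crystal-field stabilisation preference between square planar and tetrahedral, so four ligands adopt the sterically favoured tetrahedral geometry. → tetrahedral.
For [IrBr₄]³−: Ligand charges: each bromide is −1. With an overall charge of −3 the iridium centre must be in the +1 oxidation state. Group 9 minus oxidation state 1 gives a d⁸ configuration. A 5d d⁸ ion has a large crystal-field splitting; square planar leaves the high-energy d_{x²−y²} orbital empty and maximises CFSE. → square planar.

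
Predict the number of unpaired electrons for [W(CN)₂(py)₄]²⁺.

2 unpaired electrons

Each cyanide is −1; pyridine is neutral; balancing the +2 overall charge requires W(IV).
Group 6 minus oxidation state 4 gives a d² configuration.
In an octahedral field the d² configuration is t₂g²e_g⁰ (only one arrangement possible), giving 2 unpaired electrons.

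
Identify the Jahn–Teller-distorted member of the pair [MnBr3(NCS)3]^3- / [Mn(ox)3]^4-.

[MnBr3(NCS)3]^3-

[MnBr3(NCS)3]^3-: Ligand charges: each bromide is −1; each isothiocyanate is −1. With an overall charge of −3 the manganese centre must be in the +3 oxidation state. Manganese is a group-7 element; Mn(III) is therefore d⁴. Bromide and isothiocyanate are weak-field ligands for a first-row metal, so the complex is high-spin. The t₂g³e_g¹ (high-spin) configuration has an unevenly filled e_g set; the Jahn–Teller theorem predicts a tetragonal distortion (typically axial elongation) to lift the degeneracy.
[Mn(ox)3]^4-: Each oxalate is −2; balancing the −4 overall charge requires Mn(II). Manganese is a group-7 element; Mn(II) is therefore d⁵. Oxalate is a weak-field ligand for a first-row metal, so the complex is high-spin. The d⁵ configuration leaves the e_g set evenly filled (or empty) — no strong Jahn–Teller driving force.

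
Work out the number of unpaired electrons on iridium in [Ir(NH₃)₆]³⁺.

0

Ammonia is neutral; balancing the +3 overall charge requires Ir(III).
Ir sits in group 9, so the d-electron count is 9 − 3 = 6.
The spin state decides the count: a 5d ion has a large Δₒ and is invariably low-spin.
An octahedral low-spin d⁶ ion is t₂g⁶e_g⁰, giving 0 unpaired electrons.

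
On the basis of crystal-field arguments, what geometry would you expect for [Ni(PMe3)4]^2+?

Trimethylphosphine is neutral; balancing the +2 overall charge requires Ni(II).
Nickel is a group-10 element; Ni(II) is therefore d⁸.
Coordination number: 4.
Trimethylphosphine is a strong-field ligand (high in the spectrochemical series).
A 3d d⁸ ion with strong-field ligands gains enough CFSE to favour square planar over tetrahedral.

square planar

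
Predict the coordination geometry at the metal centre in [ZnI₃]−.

Summing ligand charges against the −1 overall charge gives an oxidation state of +2 for zinc.
Group 12 minus oxidation state 2 gives a d¹⁰ configuration.
With 3 monodentate ligands the coordination number is 3.
Three ligands around a d¹⁰ centre minimise repulsion in a trigonal-planar arrangement.

trigonal planar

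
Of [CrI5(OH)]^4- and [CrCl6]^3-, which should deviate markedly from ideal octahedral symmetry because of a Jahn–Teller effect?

[CrI5(OH)]^4-

[CrI5(OH)]^4-: Summing ligand charges against the −4 overall charge gives an oxidation state of +2 for chromium. Cr sits in group 6, so the d-electron count is 6 − 2 = 4. Hydroxide and iodide are weak-field ligands for a first-row metal, so the complex is high-spin. The t₂g³e_g¹ (high-spin) configuration has an unevenly filled e_g set; the Jahn–Teller theorem predicts a tetragonal distortion (typically axial elongation) to lift the degeneracy.
[CrCl6]^3-: Each chloride is −1; balancing the −3 overall charge requires Cr(III). Group 6 minus oxidation state 3 gives a d³ configuration. The d³ configuration leaves the e_g set evenly filled (or empty) — no strong Jahn–Teller driving force.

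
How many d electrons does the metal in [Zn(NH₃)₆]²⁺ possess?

Ligand charges: ammonia is neutral. With an overall charge of +2 the zinc centre must be in the +2 oxidation state.
Group 12 minus oxidation state 2 gives a d¹⁰ configuration.

d10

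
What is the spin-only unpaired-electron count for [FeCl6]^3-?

Ligand charges: each chloride is −1. With an overall charge of −3 the iron centre must be in the +3 oxidation state.
Group 8 minus oxidation state 3 gives a d⁵ configuration.
The spin state decides the count: Chloride is a weak-field ligand for a first-row metal, so the complex is high-spin.
An octahedral high-spin d⁵ ion is t₂g³e_g², giving 5 unpaired electrons.

5 unpaired electrons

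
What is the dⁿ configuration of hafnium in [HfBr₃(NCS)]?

Each bromide is −1; each isothiocyanate is −1; balancing the 0 overall charge requires Hf(IV).
Group 4 minus oxidation state 4 gives a d⁰ configuration.

d⁰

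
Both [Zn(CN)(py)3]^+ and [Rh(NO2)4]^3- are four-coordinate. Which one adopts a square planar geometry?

[Rh(NO2)4]^3-

For [Zn(CN)(py)3]^+: Each cyanide is −1; pyridine is neutral; balancing the +1 overall charge requires Zn(II). Zn sits in group 12, so the d-electron count is 12 − 2 = 10. A d¹⁰ ion has no crystal-field stabilisation preference between square planar and tetrahedral, so four ligands adopt the sterically favoured tetrahedral geometry. → tetrahedral.
For [Rh(NO2)4]^3-: Summing ligand charges against the −3 overall charge gives an oxidation state of +1 for rhodium. Rhodium is a group-9 element; Rh(I) is therefore d⁸. A 4d d⁸ ion has a large crystal-field splitting; square planar leaves the high-energy d_{x²−y²} orbital empty and maximises CFSE. → square planar.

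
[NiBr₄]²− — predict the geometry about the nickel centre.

tetrahedral

Each bromide is −1; balancing the −2 overall charge requires Ni(II).
Group 10 minus oxidation state 2 gives a d⁸ configuration.
With 4 monodentate ligands the coordination number is 4.
Bromide is a weak-field ligand.
With weak-field ligands the CFSE gain from square planar is small, so a 3d d⁸ ion takes the sterically preferred tetrahedral geometry.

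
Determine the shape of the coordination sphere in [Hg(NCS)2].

Summing ligand charges against the 0 overall charge gives an oxidation state of +2 for mercury.
Mercury is a group-12 element; Hg(II) is therefore d¹⁰.
Coordination number: 2.
A d¹⁰ ion with only two ligands adopts a linear arrangement (sp hybridisation; no CFSE preference).

linear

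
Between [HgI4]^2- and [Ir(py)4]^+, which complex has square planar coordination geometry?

For [HgI4]^2-: Ligand charges: each iodide is −1. With an overall charge of −2 the mercury centre must be in the +2 oxidation state. Mercury is a group-12 element; Hg(II) is therefore d¹⁰. A d¹⁰ ion has no crystal-field stabilisation preference between square planar and tetrahedral, so four ligands adopt the sterically favoured tetrahedral geometry. → tetrahedral.
For [Ir(py)4]^+: Summing ligand charges against the +1 overall charge gives an oxidation state of +1 for iridium. Iridium is a group-9 element; Ir(I) is therefore d⁸. A 5d d⁸ ion has a large crystal-field splitting; square planar leaves the high-energy d_{x²−y²} orbital empty and maximises CFSE. → square planar.

[Ir(py)4]^+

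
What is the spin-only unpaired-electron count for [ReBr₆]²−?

Each bromide is −1; balancing the −2 overall charge requires Re(IV).
Re sits in group 7, so the d-electron count is 7 − 4 = 3.
In an octahedral field the d³ configuration is t₂g³e_g⁰ (only one arrangement possible), giving 3 unpaired electrons.

3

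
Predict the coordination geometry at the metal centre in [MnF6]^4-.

octahedral

Ligand charges: each fluoride is −1. With an overall charge of −4 the manganese centre must be in the +2 oxidation state.
Manganese is a group-7 element; Mn(II) is therefore d⁵.
Coordination number: 6.
Six donors around a single metal centre give an octahedral coordination sphere.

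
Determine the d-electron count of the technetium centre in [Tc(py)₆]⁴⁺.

d³

Pyridine is neutral; balancing the +4 overall charge requires Tc(IV).
Tc sits in group 7, so the d-electron count is 7 − 4 = 3.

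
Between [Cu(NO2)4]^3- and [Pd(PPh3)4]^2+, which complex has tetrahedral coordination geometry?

[Cu(NO2)4]^3-

For [Cu(NO2)4]^3-: Summing ligand charges against the −3 overall charge gives an oxidation state of +1 for copper. Cu sits in group 11, so the d-electron count is 11 − 1 = 10. A d¹⁰ ion has no crystal-field stabilisation preference between square planar and tetrahedral, so four ligands adopt the sterically favoured tetrahedral geometry. → tetrahedral.
For [Pd(PPh3)4]^2+: Summing ligand charges against the +2 overall charge gives an oxidation state of +2 for palladium. Palladium is a group-10 element; Pd(II) is therefore d⁸. A 4d d⁸ ion has a large crystal-field splitting; square planar leaves the high-energy d_{x²−y²} orbital empty and maximises CFSE. → square planar.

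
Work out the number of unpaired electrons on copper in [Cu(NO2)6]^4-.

Ligand charges: each nitro (N-bound nitrite) is −1. With an overall charge of −4 the copper centre must be in the +2 oxidation state.
Copper is a group-11 element; Cu(II) is therefore d⁹.
In an octahedral field the d⁹ configuration is t₂g⁶e_g³ (only one arrangement possible), giving 1 unpaired electron.

1 unpaired electron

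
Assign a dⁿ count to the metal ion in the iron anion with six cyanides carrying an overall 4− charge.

d⁶

Ligand charges: each cyanide is −1. With an overall charge of −4 the iron centre must be in the +2 oxidation state.
Fe sits in group 8, so the d-electron count is 8 − 2 = 6.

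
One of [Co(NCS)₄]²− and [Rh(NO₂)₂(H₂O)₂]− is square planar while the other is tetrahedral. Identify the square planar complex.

For [Co(NCS)₄]²−: Each isothiocyanate is −1; balancing the −2 overall charge requires Co(II). Group 9 minus oxidation state 2 gives a d⁷ configuration. For a high-spin 3d d⁷ ion with weak-field ligands the small Δₜ gives little square-planar CFSE advantage, so four ligands adopt the sterically favoured tetrahedral geometry. → tetrahedral.
For [Rh(NO₂)₂(H₂O)₂]−: Ligand charges: each nitro (N-bound nitrite) is −1; water is neutral. With an overall charge of −1 the rhodium centre must be in the +1 oxidation state. Group 9 minus oxidation state 1 gives a d⁸ configuration. A 4d d⁸ ion has a large crystal-field splitting; square planar leaves the high-energy d_{x²−y²} orbital empty and maximises CFSE. → square planar.

[Rh(NO₂)₂(H₂O)₂]−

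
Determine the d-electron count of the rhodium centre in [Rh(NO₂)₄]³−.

d⁸

Summing ligand charges against the −3 overall charge gives an oxidation state of +1 for rhodium.
Rh sits in group 9, so the d-electron count is 9 − 1 = 8.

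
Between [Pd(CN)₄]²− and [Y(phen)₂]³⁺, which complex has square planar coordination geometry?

[Pd(CN)₄]²−

For [Pd(CN)₄]²−: Summing ligand charges against the −2 overall charge gives an oxidation state of +2 for palladium. Palladium is a group-10 element; Pd(II) is therefore d⁸. A 4d d⁸ ion has a large crystal-field splitting; square planar leaves the high-energy d_{x²−y²} orbital empty and maximises CFSE. → square planar.
For [Y(phen)₂]³⁺: Ligand charges: 1,10-phenanthroline is neutral. With an overall charge of +3 the yttrium centre must be in the +3 oxidation state. Yttrium is a group-3 element; Y(III) is therefore d⁰. A d⁰ ion has no crystal-field stabilisation preference between square planar and tetrahedral, so four ligands adopt the sterically favoured tetrahedral geometry. → tetrahedral.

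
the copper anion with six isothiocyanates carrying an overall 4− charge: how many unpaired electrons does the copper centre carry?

Summing ligand charges against the −4 overall charge gives an oxidation state of +2 for copper.
Cu sits in group 11, so the d-electron count is 11 − 2 = 9.
In an octahedral field the d⁹ configuration is t₂g⁶e_g³ (only one arrangement possible), giving 1 unpaired electron.

1 unpaired electron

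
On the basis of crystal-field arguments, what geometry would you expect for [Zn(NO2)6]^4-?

Summing ligand charges against the −4 overall charge gives an oxidation state of +2 for zinc.
Group 12 minus oxidation state 2 gives a d¹⁰ configuration.
Coordination number: 6.
Six donors around a single metal centre give an octahedral coordination sphere.

octahedral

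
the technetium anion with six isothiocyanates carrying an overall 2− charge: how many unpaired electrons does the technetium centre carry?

Ligand charges: each isothiocyanate is −1. With an overall charge of −2 the technetium centre must be in the +4 oxidation state.
Tc sits in group 7, so the d-electron count is 7 − 4 = 3.
In an octahedral field the d³ configuration is t₂g³e_g⁰ (only one arrangement possible), giving 3 unpaired electrons.

3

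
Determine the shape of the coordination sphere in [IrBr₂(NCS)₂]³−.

square planar

Ligand charges: each bromide is −1; each isothiocyanate is −1. With an overall charge of −3 the iridium centre must be in the +1 oxidation state.
Iridium is a group-9 element; Ir(I) is therefore d⁸.
Coordination number: 4.
A 5d d⁸ ion has a large crystal-field splitting; square planar leaves the high-energy d_{x²−y²} orbital empty and maximises CFSE.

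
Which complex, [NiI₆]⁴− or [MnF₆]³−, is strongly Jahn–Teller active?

[NiI₆]⁴−: Ligand charges: each iodide is −1. With an overall charge of −4 the nickel centre must be in the +2 oxidation state. Nickel is a group-10 element; Ni(II) is therefore d⁸. The d⁸ configuration leaves the e_g set evenly filled (or empty) — no strong Jahn–Teller driving force.
[MnF₆]³−: Each fluoride is −1; balancing the −3 overall charge requires Mn(III). Group 7 minus oxidation state 3 gives a d⁴ configuration. Fluoride is a weak-field ligand for a first-row metal, so the complex is high-spin. The t₂g³e_g¹ (high-spin) configuration has an unevenly filled e_g set; the Jahn–Teller theorem predicts a tetragonal distortion (typically axial elongation) to lift the degeneracy.

[MnF₆]³−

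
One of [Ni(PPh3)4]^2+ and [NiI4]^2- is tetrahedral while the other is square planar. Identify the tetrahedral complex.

For [Ni(PPh3)4]^2+: Triphenylphosphine is neutral; balancing the +2 overall charge requires Ni(II). Nickel is a group-10 element; Ni(II) is therefore d⁸. Triphenylphosphine is a strong-field ligand (high in the spectrochemical series). A 3d d⁸ ion with strong-field ligands gains enough CFSE to favour square planar over tetrahedral. → square planar.
For [NiI4]^2-: Summing ligand charges against the −2 overall charge gives an oxidation state of +2 for nickel. Group 10 minus oxidation state 2 gives a d⁸ configuration. Iodide is a weak-field ligand. With weak-field ligands the CFSE gain from square planar is small, so a 3d d⁸ ion takes the sterically preferred tetrahedral geometry. → tetrahedral.

[NiI4]^2-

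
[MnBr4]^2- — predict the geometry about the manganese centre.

tetrahedral

Each bromide is −1; balancing the −2 overall charge requires Mn(II).
Mn sits in group 7, so the d-electron count is 7 − 2 = 5.
With 4 monodentate ligands the coordination number is 4.
Bromide is a weak-field ligand.
A high-spin d⁵ ion has zero CFSE in either geometry, so four ligands adopt the sterically favoured tetrahedral geometry.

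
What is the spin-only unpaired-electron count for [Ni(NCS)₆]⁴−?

Summing ligand charges against the −4 overall charge gives an oxidation state of +2 for nickel.
Ni sits in group 10, so the d-electron count is 10 − 2 = 8.
In an octahedral field the d⁸ configuration is t₂g⁶e_g² (only one arrangement possible), giving 2 unpaired electrons.

2 unpaired electrons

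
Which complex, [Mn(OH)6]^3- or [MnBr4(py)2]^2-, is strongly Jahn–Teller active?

[Mn(OH)6]^3-

[Mn(OH)6]^3-: Each hydroxide is −1; balancing the −3 overall charge requires Mn(III). Group 7 minus oxidation state 3 gives a d⁴ configuration. Hydroxide is a weak-field ligand for a first-row metal, so the complex is high-spin. The t₂g³e_g¹ (high-spin) configuration has an unevenly filled e_g set; the Jahn–Teller theorem predicts a tetragonal distortion (typically axial elongation) to lift the degeneracy.
[MnBr4(py)2]^2-: Summing ligand charges against the −2 overall charge gives an oxidation state of +2 for manganese. Group 7 minus oxidation state 2 gives a d⁵ configuration. Bromide is a weak-field ligand for a first-row metal, so the complex is high-spin. The d⁵ configuration leaves the e_g set evenly filled (or empty) — no strong Jahn–Teller driving force.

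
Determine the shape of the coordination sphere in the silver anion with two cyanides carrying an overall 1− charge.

linear

Summing ligand charges against the −1 overall charge gives an oxidation state of +1 for silver.
Ag sits in group 11, so the d-electron count is 11 − 1 = 10.
Coordination number: 2.
A d¹⁰ ion with only two ligands adopts a linear arrangement (sp hybridisation; no CFSE preference).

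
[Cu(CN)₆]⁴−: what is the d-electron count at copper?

Summing ligand charges against the −4 overall charge gives an oxidation state of +2 for copper.
Cu sits in group 11, so the d-electron count is 11 − 2 = 9.

d9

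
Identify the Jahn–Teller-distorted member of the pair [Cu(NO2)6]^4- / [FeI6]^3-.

[Cu(NO2)6]^4-: Ligand charges: each nitro (N-bound nitrite) is −1. With an overall charge of −4 the copper centre must be in the +2 oxidation state. Copper is a group-11 element; Cu(II) is therefore d⁹. The t₂g⁶e_g³ configuration has an unevenly filled e_g set; the Jahn–Teller theorem predicts a tetragonal distortion (typically axial elongation) to lift the degeneracy.
[FeI6]^3-: Ligand charges: each iodide is −1. With an overall charge of −3 the iron centre must be in the +3 oxidation state. Iron is a group-8 element; Fe(III) is therefore d⁵. Iodide is a weak-field ligand for a first-row metal, so the complex is high-spin. The d⁵ configuration leaves the e_g set evenly filled (or empty) — no strong Jahn–Teller driving force.

[Cu(NO2)6]^4-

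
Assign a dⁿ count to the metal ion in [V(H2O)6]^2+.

Summing ligand charges against the +2 overall charge gives an oxidation state of +2 for vanadium.
Vanadium is a group-5 element; V(II) is therefore d³.

d³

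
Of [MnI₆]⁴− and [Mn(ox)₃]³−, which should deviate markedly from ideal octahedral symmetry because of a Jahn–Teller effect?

[MnI₆]⁴−: Ligand charges: each iodide is −1. With an overall charge of −4 the manganese centre must be in the +2 oxidation state. Mn sits in group 7, so the d-electron count is 7 − 2 = 5. Iodide is a weak-field ligand for a first-row metal, so the complex is high-spin. The d⁵ configuration leaves the e_g set evenly filled (or empty) — no strong Jahn–Teller driving force.
[Mn(ox)₃]³−: Summing ligand charges against the −3 overall charge gives an oxidation state of +3 for manganese. Mn sits in group 7, so the d-electron count is 7 − 3 = 4. Oxalate is a weak-field ligand for a first-row metal, so the complex is high-spin. The t₂g³e_g¹ (high-spin) configuration has an unevenly filled e_g set; the Jahn–Teller theorem predicts a tetragonal distortion (typically axial elongation) to lift the degeneracy.

[Mn(ox)₃]³−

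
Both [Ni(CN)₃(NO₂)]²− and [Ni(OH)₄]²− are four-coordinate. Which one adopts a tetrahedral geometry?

[Ni(OH)₄]²−

For [Ni(CN)₃(NO₂)]²−: Ligand charges: each cyanide is −1; each nitro (N-bound nitrite) is −1. With an overall charge of −2 the nickel centre must be in the +2 oxidation state. Group 10 minus oxidation state 2 gives a d⁸ configuration. Cyanide and nitro (N-bound nitrite) are strong-field ligands (high in the spectrochemical series). A 3d d⁸ ion with strong-field ligands gains enough CFSE to favour square planar over tetrahedral. → square planar.
For [Ni(OH)₄]²−: Ligand charges: each hydroxide is −1. With an overall charge of −2 the nickel centre must be in the +2 oxidation state. Ni sits in group 10, so the d-electron count is 10 − 2 = 8. Hydroxide is a weak-field ligand. With weak-field ligands the CFSE gain from square planar is small, so a 3d d⁸ ion takes the sterically preferred tetrahedral geometry. → tetrahedral.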